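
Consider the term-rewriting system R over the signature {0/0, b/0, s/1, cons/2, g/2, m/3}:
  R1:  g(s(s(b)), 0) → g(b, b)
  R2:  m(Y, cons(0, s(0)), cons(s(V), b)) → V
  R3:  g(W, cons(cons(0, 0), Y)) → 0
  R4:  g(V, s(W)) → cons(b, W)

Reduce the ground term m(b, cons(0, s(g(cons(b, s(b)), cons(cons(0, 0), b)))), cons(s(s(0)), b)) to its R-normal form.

1. m(b, cons(0, s(g(cons(b, s(b)), cons(cons(0, 0), b)))), cons(s(s(0)), b))  →  m(b, cons(0, s(0)), cons(s(s(0)), b))   [R3 at 2.2.1]
2. m(b, cons(0, s(0)), cons(s(s(0)), b))  →  s(0)   [R2 at ε]

s(0)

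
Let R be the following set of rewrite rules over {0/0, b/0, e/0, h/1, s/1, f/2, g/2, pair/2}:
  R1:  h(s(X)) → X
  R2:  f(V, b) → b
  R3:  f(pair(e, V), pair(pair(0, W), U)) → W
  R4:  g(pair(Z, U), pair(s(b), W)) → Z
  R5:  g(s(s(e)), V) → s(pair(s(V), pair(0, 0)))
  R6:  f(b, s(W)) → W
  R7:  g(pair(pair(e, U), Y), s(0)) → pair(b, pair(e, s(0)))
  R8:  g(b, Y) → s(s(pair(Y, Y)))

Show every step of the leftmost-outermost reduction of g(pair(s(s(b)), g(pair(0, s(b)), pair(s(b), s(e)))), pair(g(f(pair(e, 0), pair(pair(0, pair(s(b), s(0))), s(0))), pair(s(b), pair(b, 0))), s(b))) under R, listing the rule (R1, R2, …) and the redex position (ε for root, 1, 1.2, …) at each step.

1. g(pair(s(s(b)), g(pair(0, s(b)), pair(s(b), s(e)))), pair(g(f(pair(e, 0), pair(pair(0, pair(s(b), s(0))), s(0))), pair(s(b), pair(b, 0))), s(b)))  →  g(pair(s(s(b)), 0), pair(g(f(pair(e, 0), pair(pair(0, pair(s(b), s(0))), s(0))), pair(s(b), pair(b, 0))), s(b)))   [R4 at 1.2]
2. g(pair(s(s(b)), 0), pair(g(f(pair(e, 0), pair(pair(0, pair(s(b), s(0))), s(0))), pair(s(b), pair(b, 0))), s(b)))  →  g(pair(s(s(b)), 0), pair(g(pair(s(b), s(0)), pair(s(b), pair(b, 0))), s(b)))   [R3 at 2.1.1]
3. g(pair(s(s(b)), 0), pair(g(pair(s(b), s(0)), pair(s(b), pair(b, 0))), s(b)))  →  g(pair(s(s(b)), 0), pair(s(b), s(b)))   [R4 at 2.1]
4. g(pair(s(s(b)), 0), pair(s(b), s(b)))  →  s(s(b))   [R4 at ε]

s(s(b))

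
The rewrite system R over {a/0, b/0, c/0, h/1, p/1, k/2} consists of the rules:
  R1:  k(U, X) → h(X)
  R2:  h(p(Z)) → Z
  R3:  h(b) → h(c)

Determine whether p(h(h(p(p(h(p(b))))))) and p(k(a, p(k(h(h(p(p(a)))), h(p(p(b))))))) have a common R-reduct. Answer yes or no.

Reduce t₁ = p(h(h(p(p(h(p(b))))))):
1. p(h(h(p(p(h(p(b)))))))  →  p(h(p(h(p(b)))))   [R2 at 1.1]
2. p(h(p(h(p(b)))))  →  p(h(p(b)))   [R2 at 1]
3. p(h(p(b)))  →  p(b)   [R2 at 1]

Reduce t₂ = p(k(a, p(k(h(h(p(p(a)))), h(p(p(b))))))):
1. p(k(a, p(k(h(h(p(p(a)))), h(p(p(b)))))))  →  p(h(p(k(h(h(p(p(a)))), h(p(p(b)))))))   [R1 at 1]
2. p(h(p(k(h(h(p(p(a)))), h(p(p(b)))))))  →  p(k(h(h(p(p(a)))), h(p(p(b)))))   [R2 at 1]
3. p(k(h(h(p(p(a)))), h(p(p(b)))))  →  p(h(h(p(p(b)))))   [R1 at 1]
4. p(h(h(p(p(b)))))  →  p(h(p(b)))   [R2 at 1.1]
5. p(h(p(b)))  →  p(b)   [R2 at 1]

yes — NF(t₁) = p(b), NF(t₂) = p(b)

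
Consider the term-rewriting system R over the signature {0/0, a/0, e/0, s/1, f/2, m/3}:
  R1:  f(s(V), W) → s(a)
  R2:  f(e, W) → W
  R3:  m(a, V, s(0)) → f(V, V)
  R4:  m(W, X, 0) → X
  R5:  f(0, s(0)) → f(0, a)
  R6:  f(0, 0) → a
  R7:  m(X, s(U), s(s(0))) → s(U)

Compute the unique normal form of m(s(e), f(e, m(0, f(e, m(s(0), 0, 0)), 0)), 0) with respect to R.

0

1. m(s(e), f(e, m(0, f(e, m(s(0), 0, 0)), 0)), 0)  →  f(e, m(0, f(e, m(s(0), 0, 0)), 0))   [R4 at ε]
2. f(e, m(0, f(e, m(s(0), 0, 0)), 0))  →  m(0, f(e, m(s(0), 0, 0)), 0)   [R2 at ε]
3. m(0, f(e, m(s(0), 0, 0)), 0)  →  f(e, m(s(0), 0, 0))   [R4 at ε]
4. f(e, m(s(0), 0, 0))  →  m(s(0), 0, 0)   [R2 at ε]
5. m(s(0), 0, 0)  →  0   [R4 at ε]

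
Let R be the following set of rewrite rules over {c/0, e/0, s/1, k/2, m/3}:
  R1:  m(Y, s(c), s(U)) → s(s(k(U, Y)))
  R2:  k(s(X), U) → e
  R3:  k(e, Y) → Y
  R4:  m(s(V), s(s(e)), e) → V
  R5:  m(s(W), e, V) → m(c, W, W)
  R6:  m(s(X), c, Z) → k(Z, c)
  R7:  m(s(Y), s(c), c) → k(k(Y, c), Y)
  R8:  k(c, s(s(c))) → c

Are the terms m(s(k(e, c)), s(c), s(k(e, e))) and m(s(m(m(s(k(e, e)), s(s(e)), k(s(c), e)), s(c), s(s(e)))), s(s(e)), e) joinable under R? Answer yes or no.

no — NF(t₁) = s(s(s(c))), NF(t₂) = s(s(e))

Reduce t₁ = m(s(k(e, c)), s(c), s(k(e, e))):
1. m(s(k(e, c)), s(c), s(k(e, e)))  →  s(s(k(k(e, e), s(k(e, c)))))   [R1 at ε]
2. s(s(k(k(e, e), s(k(e, c)))))  →  s(s(k(e, s(k(e, c)))))   [R3 at 1.1.1]
3. s(s(k(e, s(k(e, c)))))  →  s(s(s(k(e, c))))   [R3 at 1.1]
4. s(s(s(k(e, c))))  →  s(s(s(c)))   [R3 at 1.1.1]

Reduce t₂ = m(s(m(m(s(k(e, e)), s(s(e)), k(s(c), e)), s(c), s(s(e)))), s(s(e)), e):
1. m(s(m(m(s(k(e, e)), s(s(e)), k(s(c), e)), s(c), s(s(e)))), s(s(e)), e)  →  m(m(s(k(e, e)), s(s(e)), k(s(c), e)), s(c), s(s(e)))   [R4 at ε]
2. m(m(s(k(e, e)), s(s(e)), k(s(c), e)), s(c), s(s(e)))  →  s(s(k(s(e), m(s(k(e, e)), s(s(e)), k(s(c), e)))))   [R1 at ε]
3. s(s(k(s(e), m(s(k(e, e)), s(s(e)), k(s(c), e)))))  →  s(s(e))   [R2 at 1.1]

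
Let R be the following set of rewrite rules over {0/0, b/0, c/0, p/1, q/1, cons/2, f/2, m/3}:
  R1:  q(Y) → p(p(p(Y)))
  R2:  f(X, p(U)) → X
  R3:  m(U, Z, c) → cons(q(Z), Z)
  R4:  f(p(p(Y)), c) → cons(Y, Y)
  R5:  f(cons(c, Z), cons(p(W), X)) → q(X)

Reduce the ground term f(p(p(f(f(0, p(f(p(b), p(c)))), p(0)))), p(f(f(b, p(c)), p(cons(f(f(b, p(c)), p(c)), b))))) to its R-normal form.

p(p(0))

1. f(p(p(f(f(0, p(f(p(b), p(c)))), p(0)))), p(f(f(b, p(c)), p(cons(f(f(b, p(c)), p(c)), b)))))  →  p(p(f(f(0, p(f(p(b), p(c)))), p(0))))   [R2 at ε]
2. p(p(f(f(0, p(f(p(b), p(c)))), p(0))))  →  p(p(f(0, p(f(p(b), p(c))))))   [R2 at 1.1]
3. p(p(f(0, p(f(p(b), p(c))))))  →  p(p(0))   [R2 at 1.1]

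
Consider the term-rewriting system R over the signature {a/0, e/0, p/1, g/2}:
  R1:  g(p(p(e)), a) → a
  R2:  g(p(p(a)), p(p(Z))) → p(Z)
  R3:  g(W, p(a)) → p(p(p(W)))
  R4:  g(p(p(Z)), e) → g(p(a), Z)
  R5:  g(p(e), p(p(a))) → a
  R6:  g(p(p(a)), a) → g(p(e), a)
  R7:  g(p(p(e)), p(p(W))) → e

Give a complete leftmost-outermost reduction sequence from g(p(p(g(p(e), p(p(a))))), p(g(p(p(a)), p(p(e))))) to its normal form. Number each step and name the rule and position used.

p(e)

1. g(p(p(g(p(e), p(p(a))))), p(g(p(p(a)), p(p(e)))))  →  g(p(p(a)), p(g(p(p(a)), p(p(e)))))   [R5 at 1.1.1]
2. g(p(p(a)), p(g(p(p(a)), p(p(e)))))  →  g(p(p(a)), p(p(e)))   [R2 at 2.1]
3. g(p(p(a)), p(p(e)))  →  p(e)   [R2 at ε]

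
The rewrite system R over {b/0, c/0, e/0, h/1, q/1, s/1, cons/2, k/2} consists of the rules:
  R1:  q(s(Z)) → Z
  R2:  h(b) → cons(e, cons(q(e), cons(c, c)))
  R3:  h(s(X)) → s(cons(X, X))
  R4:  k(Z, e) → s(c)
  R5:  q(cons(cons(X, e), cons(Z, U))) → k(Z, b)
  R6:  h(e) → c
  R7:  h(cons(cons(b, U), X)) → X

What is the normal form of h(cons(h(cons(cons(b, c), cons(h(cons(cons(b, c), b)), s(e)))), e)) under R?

1. h(cons(h(cons(cons(b, c), cons(h(cons(cons(b, c), b)), s(e)))), e))  →  h(cons(cons(h(cons(cons(b, c), b)), s(e)), e))   [R7 at 1.1]
2. h(cons(cons(h(cons(cons(b, c), b)), s(e)), e))  →  h(cons(cons(b, s(e)), e))   [R7 at 1.1.1]
3. h(cons(cons(b, s(e)), e))  →  e   [R7 at ε]

e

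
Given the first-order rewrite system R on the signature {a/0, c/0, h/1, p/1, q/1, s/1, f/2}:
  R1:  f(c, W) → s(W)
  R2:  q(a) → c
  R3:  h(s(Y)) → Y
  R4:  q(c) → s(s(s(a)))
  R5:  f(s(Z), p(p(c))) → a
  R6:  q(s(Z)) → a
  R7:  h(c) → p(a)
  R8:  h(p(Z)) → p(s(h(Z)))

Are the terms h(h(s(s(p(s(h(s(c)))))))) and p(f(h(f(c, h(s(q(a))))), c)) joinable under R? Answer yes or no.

Reduce t₁ = h(h(s(s(p(s(h(s(c)))))))):
1. h(h(s(s(p(s(h(s(c))))))))  →  h(s(p(s(h(s(c))))))   [R3 at 1]
2. h(s(p(s(h(s(c))))))  →  p(s(h(s(c))))   [R3 at ε]
3. p(s(h(s(c))))  →  p(s(c))   [R3 at 1.1]

Reduce t₂ = p(f(h(f(c, h(s(q(a))))), c)):
1. p(f(h(f(c, h(s(q(a))))), c))  →  p(f(h(s(h(s(q(a))))), c))   [R1 at 1.1.1]
2. p(f(h(s(h(s(q(a))))), c))  →  p(f(h(s(q(a))), c))   [R3 at 1.1]
3. p(f(h(s(q(a))), c))  →  p(f(q(a), c))   [R3 at 1.1]
4. p(f(q(a), c))  →  p(f(c, c))   [R2 at 1.1]
5. p(f(c, c))  →  p(s(c))   [R1 at 1]

yes — NF(t₁) = p(s(c)), NF(t₂) = p(s(c))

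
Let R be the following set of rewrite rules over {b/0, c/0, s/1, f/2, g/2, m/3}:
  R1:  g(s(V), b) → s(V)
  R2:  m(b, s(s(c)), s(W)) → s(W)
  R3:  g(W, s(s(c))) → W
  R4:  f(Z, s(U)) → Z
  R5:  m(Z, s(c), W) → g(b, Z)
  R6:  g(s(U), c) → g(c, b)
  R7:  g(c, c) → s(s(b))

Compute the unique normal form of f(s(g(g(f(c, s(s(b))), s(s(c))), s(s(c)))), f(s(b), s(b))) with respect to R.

s(c)

1. f(s(g(g(f(c, s(s(b))), s(s(c))), s(s(c)))), f(s(b), s(b)))  →  f(s(g(f(c, s(s(b))), s(s(c)))), f(s(b), s(b)))   [R3 at 1.1]
2. f(s(g(f(c, s(s(b))), s(s(c)))), f(s(b), s(b)))  →  f(s(f(c, s(s(b)))), f(s(b), s(b)))   [R3 at 1.1]
3. f(s(f(c, s(s(b)))), f(s(b), s(b)))  →  f(s(c), f(s(b), s(b)))   [R4 at 1.1]
4. f(s(c), f(s(b), s(b)))  →  f(s(c), s(b))   [R4 at 2]
5. f(s(c), s(b))  →  s(c)   [R4 at ε]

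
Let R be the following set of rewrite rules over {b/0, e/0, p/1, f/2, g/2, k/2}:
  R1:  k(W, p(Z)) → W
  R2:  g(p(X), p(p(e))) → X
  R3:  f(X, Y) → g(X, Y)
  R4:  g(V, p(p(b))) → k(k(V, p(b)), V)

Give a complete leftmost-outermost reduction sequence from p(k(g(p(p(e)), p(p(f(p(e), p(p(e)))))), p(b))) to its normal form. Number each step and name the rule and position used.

p(p(e))

1. p(k(g(p(p(e)), p(p(f(p(e), p(p(e)))))), p(b)))  →  p(g(p(p(e)), p(p(f(p(e), p(p(e)))))))   [R1 at 1]
2. p(g(p(p(e)), p(p(f(p(e), p(p(e)))))))  →  p(g(p(p(e)), p(p(g(p(e), p(p(e)))))))   [R3 at 1.2.1.1]
3. p(g(p(p(e)), p(p(g(p(e), p(p(e)))))))  →  p(g(p(p(e)), p(p(e))))   [R2 at 1.2.1.1]
4. p(g(p(p(e)), p(p(e))))  →  p(p(e))   [R2 at 1]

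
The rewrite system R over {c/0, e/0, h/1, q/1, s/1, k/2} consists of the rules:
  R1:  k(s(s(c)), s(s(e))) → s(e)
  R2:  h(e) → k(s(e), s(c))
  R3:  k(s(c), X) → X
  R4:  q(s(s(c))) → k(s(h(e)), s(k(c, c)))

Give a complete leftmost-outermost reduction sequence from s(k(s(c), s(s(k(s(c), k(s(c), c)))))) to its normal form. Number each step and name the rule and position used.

1. s(k(s(c), s(s(k(s(c), k(s(c), c))))))  →  s(s(s(k(s(c), k(s(c), c)))))   [R3 at 1]
2. s(s(s(k(s(c), k(s(c), c)))))  →  s(s(s(k(s(c), c))))   [R3 at 1.1.1]
3. s(s(s(k(s(c), c))))  →  s(s(s(c)))   [R3 at 1.1.1]

s(s(s(c)))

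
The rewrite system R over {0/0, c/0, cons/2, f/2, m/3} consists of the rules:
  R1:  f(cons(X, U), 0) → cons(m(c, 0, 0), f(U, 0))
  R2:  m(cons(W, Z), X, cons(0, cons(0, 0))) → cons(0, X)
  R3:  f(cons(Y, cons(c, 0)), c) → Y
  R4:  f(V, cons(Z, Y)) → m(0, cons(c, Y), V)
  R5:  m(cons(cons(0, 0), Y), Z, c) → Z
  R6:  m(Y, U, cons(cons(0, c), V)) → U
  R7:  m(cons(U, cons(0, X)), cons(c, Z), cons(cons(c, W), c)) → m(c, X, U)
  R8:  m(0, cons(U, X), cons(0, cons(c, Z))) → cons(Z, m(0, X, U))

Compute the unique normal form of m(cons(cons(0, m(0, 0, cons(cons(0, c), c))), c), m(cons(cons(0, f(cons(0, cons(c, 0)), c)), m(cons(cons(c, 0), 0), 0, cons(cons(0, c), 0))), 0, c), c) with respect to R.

0

1. m(cons(cons(0, m(0, 0, cons(cons(0, c), c))), c), m(cons(cons(0, f(cons(0, cons(c, 0)), c)), m(cons(cons(c, 0), 0), 0, cons(cons(0, c), 0))), 0, c), c)  →  m(cons(cons(0, 0), c), m(cons(cons(0, f(cons(0, cons(c, 0)), c)), m(cons(cons(c, 0), 0), 0, cons(cons(0, c), 0))), 0, c), c)   [R6 at 1.1.2]
2. m(cons(cons(0, 0), c), m(cons(cons(0, f(cons(0, cons(c, 0)), c)), m(cons(cons(c, 0), 0), 0, cons(cons(0, c), 0))), 0, c), c)  →  m(cons(cons(0, f(cons(0, cons(c, 0)), c)), m(cons(cons(c, 0), 0), 0, cons(cons(0, c), 0))), 0, c)   [R5 at ε]
3. m(cons(cons(0, f(cons(0, cons(c, 0)), c)), m(cons(cons(c, 0), 0), 0, cons(cons(0, c), 0))), 0, c)  →  m(cons(cons(0, 0), m(cons(cons(c, 0), 0), 0, cons(cons(0, c), 0))), 0, c)   [R3 at 1.1.2]
4. m(cons(cons(0, 0), m(cons(cons(c, 0), 0), 0, cons(cons(0, c), 0))), 0, c)  →  0   [R5 at ε]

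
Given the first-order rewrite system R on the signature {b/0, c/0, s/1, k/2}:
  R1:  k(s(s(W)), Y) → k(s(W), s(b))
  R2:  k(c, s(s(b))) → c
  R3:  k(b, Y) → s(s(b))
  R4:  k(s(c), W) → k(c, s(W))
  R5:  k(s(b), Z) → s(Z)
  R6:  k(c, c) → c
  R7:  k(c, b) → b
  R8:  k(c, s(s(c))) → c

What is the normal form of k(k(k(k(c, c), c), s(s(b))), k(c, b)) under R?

b

1. k(k(k(k(c, c), c), s(s(b))), k(c, b))  →  k(k(k(c, c), s(s(b))), k(c, b))   [R6 at 1.1.1]
2. k(k(k(c, c), s(s(b))), k(c, b))  →  k(k(c, s(s(b))), k(c, b))   [R6 at 1.1]
3. k(k(c, s(s(b))), k(c, b))  →  k(c, k(c, b))   [R2 at 1]
4. k(c, k(c, b))  →  k(c, b)   [R7 at 2]
5. k(c, b)  →  b   [R7 at ε]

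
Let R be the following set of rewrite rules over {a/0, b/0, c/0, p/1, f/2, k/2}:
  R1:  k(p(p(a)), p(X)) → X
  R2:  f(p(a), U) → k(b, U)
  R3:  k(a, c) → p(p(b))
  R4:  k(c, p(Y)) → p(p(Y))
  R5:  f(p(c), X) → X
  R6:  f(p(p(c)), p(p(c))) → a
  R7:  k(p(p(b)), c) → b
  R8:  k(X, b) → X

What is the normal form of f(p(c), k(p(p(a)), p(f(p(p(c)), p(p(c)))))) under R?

1. f(p(c), k(p(p(a)), p(f(p(p(c)), p(p(c))))))  →  k(p(p(a)), p(f(p(p(c)), p(p(c)))))   [R5 at ε]
2. k(p(p(a)), p(f(p(p(c)), p(p(c)))))  →  f(p(p(c)), p(p(c)))   [R1 at ε]
3. f(p(p(c)), p(p(c)))  →  a   [R6 at ε]

a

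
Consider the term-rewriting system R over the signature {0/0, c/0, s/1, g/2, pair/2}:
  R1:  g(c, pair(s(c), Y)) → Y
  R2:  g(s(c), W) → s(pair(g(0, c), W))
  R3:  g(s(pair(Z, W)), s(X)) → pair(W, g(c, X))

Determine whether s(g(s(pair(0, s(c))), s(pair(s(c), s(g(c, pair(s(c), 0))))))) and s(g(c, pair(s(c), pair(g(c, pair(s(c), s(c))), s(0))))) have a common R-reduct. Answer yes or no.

yes — NF(t₁) = s(pair(s(c), s(0))), NF(t₂) = s(pair(s(c), s(0)))

Reduce t₁ = s(g(s(pair(0, s(c))), s(pair(s(c), s(g(c, pair(s(c), 0))))))):
1. s(g(s(pair(0, s(c))), s(pair(s(c), s(g(c, pair(s(c), 0)))))))  →  s(pair(s(c), g(c, pair(s(c), s(g(c, pair(s(c), 0)))))))   [R3 at 1]
2. s(pair(s(c), g(c, pair(s(c), s(g(c, pair(s(c), 0)))))))  →  s(pair(s(c), s(g(c, pair(s(c), 0)))))   [R1 at 1.2]
3. s(pair(s(c), s(g(c, pair(s(c), 0)))))  →  s(pair(s(c), s(0)))   [R1 at 1.2.1]

Reduce t₂ = s(g(c, pair(s(c), pair(g(c, pair(s(c), s(c))), s(0))))):
1. s(g(c, pair(s(c), pair(g(c, pair(s(c), s(c))), s(0)))))  →  s(pair(g(c, pair(s(c), s(c))), s(0)))   [R1 at 1]
2. s(pair(g(c, pair(s(c), s(c))), s(0)))  →  s(pair(s(c), s(0)))   [R1 at 1.1]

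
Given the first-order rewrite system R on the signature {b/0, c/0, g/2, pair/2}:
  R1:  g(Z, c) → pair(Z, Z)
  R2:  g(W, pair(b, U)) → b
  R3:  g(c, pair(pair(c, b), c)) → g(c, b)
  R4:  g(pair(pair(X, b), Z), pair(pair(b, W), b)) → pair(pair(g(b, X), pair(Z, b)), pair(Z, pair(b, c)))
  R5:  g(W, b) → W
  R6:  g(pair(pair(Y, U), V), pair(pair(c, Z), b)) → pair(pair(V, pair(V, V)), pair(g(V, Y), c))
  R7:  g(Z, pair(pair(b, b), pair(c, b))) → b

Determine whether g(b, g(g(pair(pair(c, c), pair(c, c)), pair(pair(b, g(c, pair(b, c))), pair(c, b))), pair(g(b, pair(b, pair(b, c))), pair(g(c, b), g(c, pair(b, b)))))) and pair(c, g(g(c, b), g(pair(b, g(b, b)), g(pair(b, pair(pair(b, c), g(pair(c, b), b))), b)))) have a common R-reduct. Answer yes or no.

no — NF(t₁) = b, NF(t₂) = pair(c, c)

Reduce t₁ = g(b, g(g(pair(pair(c, c), pair(c, c)), pair(pair(b, g(c, pair(b, c))), pair(c, b))), pair(g(b, pair(b, pair(b, c))), pair(g(c, b), g(c, pair(b, b)))))):
1. g(b, g(g(pair(pair(c, c), pair(c, c)), pair(pair(b, g(c, pair(b, c))), pair(c, b))), pair(g(b, pair(b, pair(b, c))), pair(g(c, b), g(c, pair(b, b))))))  →  g(b, g(g(pair(pair(c, c), pair(c, c)), pair(pair(b, b), pair(c, b))), pair(g(b, pair(b, pair(b, c))), pair(g(c, b), g(c, pair(b, b))))))   [R2 at 2.1.2.1.2]
2. g(b, g(g(pair(pair(c, c), pair(c, c)), pair(pair(b, b), pair(c, b))), pair(g(b, pair(b, pair(b, c))), pair(g(c, b), g(c, pair(b, b))))))  →  g(b, g(b, pair(g(b, pair(b, pair(b, c))), pair(g(c, b), g(c, pair(b, b))))))   [R7 at 2.1]
3. g(b, g(b, pair(g(b, pair(b, pair(b, c))), pair(g(c, b), g(c, pair(b, b))))))  →  g(b, g(b, pair(b, pair(g(c, b), g(c, pair(b, b))))))   [R2 at 2.2.1]
4. g(b, g(b, pair(b, pair(g(c, b), g(c, pair(b, b))))))  →  g(b, b)   [R2 at 2]
5. g(b, b)  →  b   [R5 at ε]

Reduce t₂ = pair(c, g(g(c, b), g(pair(b, g(b, b)), g(pair(b, pair(pair(b, c), g(pair(c, b), b))), b)))):
1. pair(c, g(g(c, b), g(pair(b, g(b, b)), g(pair(b, pair(pair(b, c), g(pair(c, b), b))), b))))  →  pair(c, g(c, g(pair(b, g(b, b)), g(pair(b, pair(pair(b, c), g(pair(c, b), b))), b))))   [R5 at 2.1]
2. pair(c, g(c, g(pair(b, g(b, b)), g(pair(b, pair(pair(b, c), g(pair(c, b), b))), b))))  →  pair(c, g(c, g(pair(b, b), g(pair(b, pair(pair(b, c), g(pair(c, b), b))), b))))   [R5 at 2.2.1.2]
3. pair(c, g(c, g(pair(b, b), g(pair(b, pair(pair(b, c), g(pair(c, b), b))), b))))  →  pair(c, g(c, g(pair(b, b), pair(b, pair(pair(b, c), g(pair(c, b), b))))))   [R5 at 2.2.2]
4. pair(c, g(c, g(pair(b, b), pair(b, pair(pair(b, c), g(pair(c, b), b))))))  →  pair(c, g(c, b))   [R2 at 2.2]
5. pair(c, g(c, b))  →  pair(c, c)   [R5 at 2]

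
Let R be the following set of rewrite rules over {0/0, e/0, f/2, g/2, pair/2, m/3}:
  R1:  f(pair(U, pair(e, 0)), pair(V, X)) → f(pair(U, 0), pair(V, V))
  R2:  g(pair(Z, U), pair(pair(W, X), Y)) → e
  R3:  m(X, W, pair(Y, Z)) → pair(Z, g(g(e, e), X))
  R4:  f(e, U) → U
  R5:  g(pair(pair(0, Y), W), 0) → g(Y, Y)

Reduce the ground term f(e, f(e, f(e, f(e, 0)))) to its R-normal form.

1. f(e, f(e, f(e, f(e, 0))))  →  f(e, f(e, f(e, 0)))   [R4 at ε]
2. f(e, f(e, f(e, 0)))  →  f(e, f(e, 0))   [R4 at ε]
3. f(e, f(e, 0))  →  f(e, 0)   [R4 at ε]
4. f(e, 0)  →  0   [R4 at ε]

0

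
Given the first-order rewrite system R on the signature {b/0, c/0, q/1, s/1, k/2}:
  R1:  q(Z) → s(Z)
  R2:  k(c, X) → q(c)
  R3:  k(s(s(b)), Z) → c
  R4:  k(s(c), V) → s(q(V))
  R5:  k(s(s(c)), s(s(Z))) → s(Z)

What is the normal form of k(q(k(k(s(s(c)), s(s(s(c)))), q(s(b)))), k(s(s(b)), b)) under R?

1. k(q(k(k(s(s(c)), s(s(s(c)))), q(s(b)))), k(s(s(b)), b))  →  k(s(k(k(s(s(c)), s(s(s(c)))), q(s(b)))), k(s(s(b)), b))   [R1 at 1]
2. k(s(k(k(s(s(c)), s(s(s(c)))), q(s(b)))), k(s(s(b)), b))  →  k(s(k(s(s(c)), q(s(b)))), k(s(s(b)), b))   [R5 at 1.1.1]
3. k(s(k(s(s(c)), q(s(b)))), k(s(s(b)), b))  →  k(s(k(s(s(c)), s(s(b)))), k(s(s(b)), b))   [R1 at 1.1.2]
4. k(s(k(s(s(c)), s(s(b)))), k(s(s(b)), b))  →  k(s(s(b)), k(s(s(b)), b))   [R5 at 1.1]
5. k(s(s(b)), k(s(s(b)), b))  →  c   [R3 at ε]

c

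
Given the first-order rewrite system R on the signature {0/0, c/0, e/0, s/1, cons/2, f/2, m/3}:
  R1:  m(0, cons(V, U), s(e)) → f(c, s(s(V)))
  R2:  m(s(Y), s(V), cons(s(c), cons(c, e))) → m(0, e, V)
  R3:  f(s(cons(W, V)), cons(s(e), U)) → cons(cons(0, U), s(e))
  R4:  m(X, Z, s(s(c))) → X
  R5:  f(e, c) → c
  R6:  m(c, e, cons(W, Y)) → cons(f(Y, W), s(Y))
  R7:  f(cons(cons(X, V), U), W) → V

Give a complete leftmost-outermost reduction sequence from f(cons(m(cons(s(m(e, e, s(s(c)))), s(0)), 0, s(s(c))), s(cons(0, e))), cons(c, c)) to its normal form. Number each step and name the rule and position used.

s(0)

1. f(cons(m(cons(s(m(e, e, s(s(c)))), s(0)), 0, s(s(c))), s(cons(0, e))), cons(c, c))  →  f(cons(cons(s(m(e, e, s(s(c)))), s(0)), s(cons(0, e))), cons(c, c))   [R4 at 1.1]
2. f(cons(cons(s(m(e, e, s(s(c)))), s(0)), s(cons(0, e))), cons(c, c))  →  s(0)   [R7 at ε]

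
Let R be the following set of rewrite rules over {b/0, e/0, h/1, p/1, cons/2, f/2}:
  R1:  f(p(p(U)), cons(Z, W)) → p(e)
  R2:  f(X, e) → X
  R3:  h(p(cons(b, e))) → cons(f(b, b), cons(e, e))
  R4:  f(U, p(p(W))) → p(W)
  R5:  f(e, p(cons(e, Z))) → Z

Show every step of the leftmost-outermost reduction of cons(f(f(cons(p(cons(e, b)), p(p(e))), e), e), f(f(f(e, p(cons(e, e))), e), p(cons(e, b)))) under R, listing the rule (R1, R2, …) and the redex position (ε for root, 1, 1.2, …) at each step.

1. cons(f(f(cons(p(cons(e, b)), p(p(e))), e), e), f(f(f(e, p(cons(e, e))), e), p(cons(e, b))))  →  cons(f(cons(p(cons(e, b)), p(p(e))), e), f(f(f(e, p(cons(e, e))), e), p(cons(e, b))))   [R2 at 1]
2. cons(f(cons(p(cons(e, b)), p(p(e))), e), f(f(f(e, p(cons(e, e))), e), p(cons(e, b))))  →  cons(cons(p(cons(e, b)), p(p(e))), f(f(f(e, p(cons(e, e))), e), p(cons(e, b))))   [R2 at 1]
3. cons(cons(p(cons(e, b)), p(p(e))), f(f(f(e, p(cons(e, e))), e), p(cons(e, b))))  →  cons(cons(p(cons(e, b)), p(p(e))), f(f(e, p(cons(e, e))), p(cons(e, b))))   [R2 at 2.1]
4. cons(cons(p(cons(e, b)), p(p(e))), f(f(e, p(cons(e, e))), p(cons(e, b))))  →  cons(cons(p(cons(e, b)), p(p(e))), f(e, p(cons(e, b))))   [R5 at 2.1]
5. cons(cons(p(cons(e, b)), p(p(e))), f(e, p(cons(e, b))))  →  cons(cons(p(cons(e, b)), p(p(e))), b)   [R5 at 2]

cons(cons(p(cons(e, b)), p(p(e))), b)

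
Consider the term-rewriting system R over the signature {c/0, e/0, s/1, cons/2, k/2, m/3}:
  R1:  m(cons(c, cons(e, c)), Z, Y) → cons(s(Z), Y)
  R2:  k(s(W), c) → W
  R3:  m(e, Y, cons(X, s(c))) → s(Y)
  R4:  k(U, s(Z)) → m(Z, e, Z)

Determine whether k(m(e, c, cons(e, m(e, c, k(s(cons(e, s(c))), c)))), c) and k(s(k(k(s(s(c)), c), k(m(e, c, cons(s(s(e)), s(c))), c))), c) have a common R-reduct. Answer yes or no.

Reduce t₁ = k(m(e, c, cons(e, m(e, c, k(s(cons(e, s(c))), c)))), c):
1. k(m(e, c, cons(e, m(e, c, k(s(cons(e, s(c))), c)))), c)  →  k(m(e, c, cons(e, m(e, c, cons(e, s(c))))), c)   [R2 at 1.3.2.3]
2. k(m(e, c, cons(e, m(e, c, cons(e, s(c))))), c)  →  k(m(e, c, cons(e, s(c))), c)   [R3 at 1.3.2]
3. k(m(e, c, cons(e, s(c))), c)  →  k(s(c), c)   [R3 at 1]
4. k(s(c), c)  →  c   [R2 at ε]

Reduce t₂ = k(s(k(k(s(s(c)), c), k(m(e, c, cons(s(s(e)), s(c))), c))), c):
1. k(s(k(k(s(s(c)), c), k(m(e, c, cons(s(s(e)), s(c))), c))), c)  →  k(k(s(s(c)), c), k(m(e, c, cons(s(s(e)), s(c))), c))   [R2 at ε]
2. k(k(s(s(c)), c), k(m(e, c, cons(s(s(e)), s(c))), c))  →  k(s(c), k(m(e, c, cons(s(s(e)), s(c))), c))   [R2 at 1]
3. k(s(c), k(m(e, c, cons(s(s(e)), s(c))), c))  →  k(s(c), k(s(c), c))   [R3 at 2.1]
4. k(s(c), k(s(c), c))  →  k(s(c), c)   [R2 at 2]
5. k(s(c), c)  →  c   [R2 at ε]

yes — NF(t₁) = c, NF(t₂) = c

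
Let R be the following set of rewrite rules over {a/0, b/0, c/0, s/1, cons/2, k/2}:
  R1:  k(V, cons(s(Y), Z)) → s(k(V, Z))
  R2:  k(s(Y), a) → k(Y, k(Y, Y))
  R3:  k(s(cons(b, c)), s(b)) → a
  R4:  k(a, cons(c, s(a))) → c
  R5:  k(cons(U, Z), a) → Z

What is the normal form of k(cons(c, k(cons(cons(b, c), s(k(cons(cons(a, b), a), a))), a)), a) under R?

1. k(cons(c, k(cons(cons(b, c), s(k(cons(cons(a, b), a), a))), a)), a)  →  k(cons(cons(b, c), s(k(cons(cons(a, b), a), a))), a)   [R5 at ε]
2. k(cons(cons(b, c), s(k(cons(cons(a, b), a), a))), a)  →  s(k(cons(cons(a, b), a), a))   [R5 at ε]
3. s(k(cons(cons(a, b), a), a))  →  s(a)   [R5 at 1]

s(a)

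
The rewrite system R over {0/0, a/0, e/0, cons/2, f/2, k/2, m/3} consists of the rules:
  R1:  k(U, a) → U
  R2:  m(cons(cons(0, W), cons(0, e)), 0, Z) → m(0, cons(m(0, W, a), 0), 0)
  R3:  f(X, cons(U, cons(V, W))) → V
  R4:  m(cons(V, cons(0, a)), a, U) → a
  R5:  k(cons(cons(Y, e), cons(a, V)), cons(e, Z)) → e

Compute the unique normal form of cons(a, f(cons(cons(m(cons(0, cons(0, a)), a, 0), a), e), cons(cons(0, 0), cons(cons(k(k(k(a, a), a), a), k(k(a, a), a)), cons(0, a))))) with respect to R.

cons(a, cons(a, a))

1. cons(a, f(cons(cons(m(cons(0, cons(0, a)), a, 0), a), e), cons(cons(0, 0), cons(cons(k(k(k(a, a), a), a), k(k(a, a), a)), cons(0, a)))))  →  cons(a, cons(k(k(k(a, a), a), a), k(k(a, a), a)))   [R3 at 2]
2. cons(a, cons(k(k(k(a, a), a), a), k(k(a, a), a)))  →  cons(a, cons(k(k(a, a), a), k(k(a, a), a)))   [R1 at 2.1]
3. cons(a, cons(k(k(a, a), a), k(k(a, a), a)))  →  cons(a, cons(k(a, a), k(k(a, a), a)))   [R1 at 2.1]
4. cons(a, cons(k(a, a), k(k(a, a), a)))  →  cons(a, cons(a, k(k(a, a), a)))   [R1 at 2.1]
5. cons(a, cons(a, k(k(a, a), a)))  →  cons(a, cons(a, k(a, a)))   [R1 at 2.2]
6. cons(a, cons(a, k(a, a)))  →  cons(a, cons(a, a))   [R1 at 2.2]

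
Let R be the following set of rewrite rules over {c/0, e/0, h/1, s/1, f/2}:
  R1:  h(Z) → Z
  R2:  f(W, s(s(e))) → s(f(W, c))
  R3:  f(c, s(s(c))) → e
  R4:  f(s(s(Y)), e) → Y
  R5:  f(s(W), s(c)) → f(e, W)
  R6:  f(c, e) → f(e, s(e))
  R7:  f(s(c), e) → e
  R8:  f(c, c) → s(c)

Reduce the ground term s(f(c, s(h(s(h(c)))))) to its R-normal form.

s(e)

1. s(f(c, s(h(s(h(c))))))  →  s(f(c, s(s(h(c)))))   [R1 at 1.2.1]
2. s(f(c, s(s(h(c)))))  →  s(f(c, s(s(c))))   [R1 at 1.2.1.1]
3. s(f(c, s(s(c))))  →  s(e)   [R3 at 1]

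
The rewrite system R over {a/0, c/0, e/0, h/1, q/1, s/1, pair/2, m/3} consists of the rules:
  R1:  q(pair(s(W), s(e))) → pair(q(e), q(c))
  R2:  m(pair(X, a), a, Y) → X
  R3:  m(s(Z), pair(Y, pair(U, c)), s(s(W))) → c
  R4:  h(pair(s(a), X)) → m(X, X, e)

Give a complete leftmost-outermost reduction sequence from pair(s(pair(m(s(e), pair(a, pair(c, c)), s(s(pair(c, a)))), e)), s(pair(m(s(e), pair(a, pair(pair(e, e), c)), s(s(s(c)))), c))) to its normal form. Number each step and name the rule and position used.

pair(s(pair(c, e)), s(pair(c, c)))

1. pair(s(pair(m(s(e), pair(a, pair(c, c)), s(s(pair(c, a)))), e)), s(pair(m(s(e), pair(a, pair(pair(e, e), c)), s(s(s(c)))), c)))  →  pair(s(pair(c, e)), s(pair(m(s(e), pair(a, pair(pair(e, e), c)), s(s(s(c)))), c)))   [R3 at 1.1.1]
2. pair(s(pair(c, e)), s(pair(m(s(e), pair(a, pair(pair(e, e), c)), s(s(s(c)))), c)))  →  pair(s(pair(c, e)), s(pair(c, c)))   [R3 at 2.1.1]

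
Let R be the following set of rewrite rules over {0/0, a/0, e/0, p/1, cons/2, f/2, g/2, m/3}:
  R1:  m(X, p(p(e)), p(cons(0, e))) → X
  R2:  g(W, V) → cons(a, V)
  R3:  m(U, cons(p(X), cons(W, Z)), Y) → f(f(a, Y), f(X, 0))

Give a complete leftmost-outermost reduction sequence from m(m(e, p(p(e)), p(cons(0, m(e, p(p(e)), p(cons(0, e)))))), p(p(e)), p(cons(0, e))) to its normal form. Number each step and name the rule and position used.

1. m(m(e, p(p(e)), p(cons(0, m(e, p(p(e)), p(cons(0, e)))))), p(p(e)), p(cons(0, e)))  →  m(e, p(p(e)), p(cons(0, m(e, p(p(e)), p(cons(0, e))))))   [R1 at ε]
2. m(e, p(p(e)), p(cons(0, m(e, p(p(e)), p(cons(0, e))))))  →  m(e, p(p(e)), p(cons(0, e)))   [R1 at 3.1.2]
3. m(e, p(p(e)), p(cons(0, e)))  →  e   [R1 at ε]

e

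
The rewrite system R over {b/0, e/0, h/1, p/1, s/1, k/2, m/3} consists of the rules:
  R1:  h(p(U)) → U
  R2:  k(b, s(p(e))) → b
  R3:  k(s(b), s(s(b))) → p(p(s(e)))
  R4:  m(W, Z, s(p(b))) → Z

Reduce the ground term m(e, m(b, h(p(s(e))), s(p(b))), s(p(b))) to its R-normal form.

s(e)

1. m(e, m(b, h(p(s(e))), s(p(b))), s(p(b)))  →  m(b, h(p(s(e))), s(p(b)))   [R4 at ε]
2. m(b, h(p(s(e))), s(p(b)))  →  h(p(s(e)))   [R4 at ε]
3. h(p(s(e)))  →  s(e)   [R1 at ε]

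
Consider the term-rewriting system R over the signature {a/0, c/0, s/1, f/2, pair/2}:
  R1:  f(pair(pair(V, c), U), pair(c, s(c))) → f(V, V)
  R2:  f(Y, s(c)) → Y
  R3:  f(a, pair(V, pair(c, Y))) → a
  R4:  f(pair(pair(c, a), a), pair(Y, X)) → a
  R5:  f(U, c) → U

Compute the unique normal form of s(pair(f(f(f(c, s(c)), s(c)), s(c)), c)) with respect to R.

1. s(pair(f(f(f(c, s(c)), s(c)), s(c)), c))  →  s(pair(f(f(c, s(c)), s(c)), c))   [R2 at 1.1]
2. s(pair(f(f(c, s(c)), s(c)), c))  →  s(pair(f(c, s(c)), c))   [R2 at 1.1]
3. s(pair(f(c, s(c)), c))  →  s(pair(c, c))   [R2 at 1.1]

s(pair(c, c))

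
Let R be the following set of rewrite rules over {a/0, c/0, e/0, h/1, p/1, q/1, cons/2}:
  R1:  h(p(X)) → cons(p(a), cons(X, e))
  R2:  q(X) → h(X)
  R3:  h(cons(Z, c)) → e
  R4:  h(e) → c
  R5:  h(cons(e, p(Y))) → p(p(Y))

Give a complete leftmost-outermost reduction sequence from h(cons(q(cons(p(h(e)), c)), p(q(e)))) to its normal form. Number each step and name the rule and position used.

1. h(cons(q(cons(p(h(e)), c)), p(q(e))))  →  h(cons(h(cons(p(h(e)), c)), p(q(e))))   [R2 at 1.1]
2. h(cons(h(cons(p(h(e)), c)), p(q(e))))  →  h(cons(e, p(q(e))))   [R3 at 1.1]
3. h(cons(e, p(q(e))))  →  p(p(q(e)))   [R5 at ε]
4. p(p(q(e)))  →  p(p(h(e)))   [R2 at 1.1]
5. p(p(h(e)))  →  p(p(c))   [R4 at 1.1]

p(p(c))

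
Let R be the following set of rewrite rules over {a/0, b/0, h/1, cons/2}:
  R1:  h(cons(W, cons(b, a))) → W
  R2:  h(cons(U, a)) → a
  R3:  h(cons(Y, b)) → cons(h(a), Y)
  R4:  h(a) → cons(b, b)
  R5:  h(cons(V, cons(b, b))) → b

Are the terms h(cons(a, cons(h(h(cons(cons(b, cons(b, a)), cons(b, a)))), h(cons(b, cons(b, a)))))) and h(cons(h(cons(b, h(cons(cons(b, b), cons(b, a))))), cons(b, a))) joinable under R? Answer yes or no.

Reduce t₁ = h(cons(a, cons(h(h(cons(cons(b, cons(b, a)), cons(b, a)))), h(cons(b, cons(b, a)))))):
1. h(cons(a, cons(h(h(cons(cons(b, cons(b, a)), cons(b, a)))), h(cons(b, cons(b, a))))))  →  h(cons(a, cons(h(cons(b, cons(b, a))), h(cons(b, cons(b, a))))))   [R1 at 1.2.1.1]
2. h(cons(a, cons(h(cons(b, cons(b, a))), h(cons(b, cons(b, a))))))  →  h(cons(a, cons(b, h(cons(b, cons(b, a))))))   [R1 at 1.2.1]
3. h(cons(a, cons(b, h(cons(b, cons(b, a))))))  →  h(cons(a, cons(b, b)))   [R1 at 1.2.2]
4. h(cons(a, cons(b, b)))  →  b   [R5 at ε]

Reduce t₂ = h(cons(h(cons(b, h(cons(cons(b, b), cons(b, a))))), cons(b, a))):
1. h(cons(h(cons(b, h(cons(cons(b, b), cons(b, a))))), cons(b, a)))  →  h(cons(b, h(cons(cons(b, b), cons(b, a)))))   [R1 at ε]
2. h(cons(b, h(cons(cons(b, b), cons(b, a)))))  →  h(cons(b, cons(b, b)))   [R1 at 1.2]
3. h(cons(b, cons(b, b)))  →  b   [R5 at ε]

yes — NF(t₁) = b, NF(t₂) = b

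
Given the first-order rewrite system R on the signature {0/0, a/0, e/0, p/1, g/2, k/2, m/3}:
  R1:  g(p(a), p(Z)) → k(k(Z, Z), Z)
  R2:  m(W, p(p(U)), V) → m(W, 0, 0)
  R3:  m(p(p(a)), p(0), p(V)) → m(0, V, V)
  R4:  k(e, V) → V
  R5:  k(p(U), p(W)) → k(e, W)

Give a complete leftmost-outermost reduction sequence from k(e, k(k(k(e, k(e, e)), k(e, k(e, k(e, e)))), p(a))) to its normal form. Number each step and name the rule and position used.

1. k(e, k(k(k(e, k(e, e)), k(e, k(e, k(e, e)))), p(a)))  →  k(k(k(e, k(e, e)), k(e, k(e, k(e, e)))), p(a))   [R4 at ε]
2. k(k(k(e, k(e, e)), k(e, k(e, k(e, e)))), p(a))  →  k(k(k(e, e), k(e, k(e, k(e, e)))), p(a))   [R4 at 1.1]
3. k(k(k(e, e), k(e, k(e, k(e, e)))), p(a))  →  k(k(e, k(e, k(e, k(e, e)))), p(a))   [R4 at 1.1]
4. k(k(e, k(e, k(e, k(e, e)))), p(a))  →  k(k(e, k(e, k(e, e))), p(a))   [R4 at 1]
5. k(k(e, k(e, k(e, e))), p(a))  →  k(k(e, k(e, e)), p(a))   [R4 at 1]
6. k(k(e, k(e, e)), p(a))  →  k(k(e, e), p(a))   [R4 at 1]
7. k(k(e, e), p(a))  →  k(e, p(a))   [R4 at 1]
8. k(e, p(a))  →  p(a)   [R4 at ε]

p(a)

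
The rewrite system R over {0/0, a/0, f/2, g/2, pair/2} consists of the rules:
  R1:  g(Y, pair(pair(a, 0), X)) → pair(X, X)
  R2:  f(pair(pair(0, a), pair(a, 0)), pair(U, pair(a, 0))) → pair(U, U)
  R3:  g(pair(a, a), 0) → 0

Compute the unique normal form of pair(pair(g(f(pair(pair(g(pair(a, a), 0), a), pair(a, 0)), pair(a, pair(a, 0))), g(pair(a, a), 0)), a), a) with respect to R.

1. pair(pair(g(f(pair(pair(g(pair(a, a), 0), a), pair(a, 0)), pair(a, pair(a, 0))), g(pair(a, a), 0)), a), a)  →  pair(pair(g(f(pair(pair(0, a), pair(a, 0)), pair(a, pair(a, 0))), g(pair(a, a), 0)), a), a)   [R3 at 1.1.1.1.1.1]
2. pair(pair(g(f(pair(pair(0, a), pair(a, 0)), pair(a, pair(a, 0))), g(pair(a, a), 0)), a), a)  →  pair(pair(g(pair(a, a), g(pair(a, a), 0)), a), a)   [R2 at 1.1.1]
3. pair(pair(g(pair(a, a), g(pair(a, a), 0)), a), a)  →  pair(pair(g(pair(a, a), 0), a), a)   [R3 at 1.1.2]
4. pair(pair(g(pair(a, a), 0), a), a)  →  pair(pair(0, a), a)   [R3 at 1.1]

pair(pair(0, a), a)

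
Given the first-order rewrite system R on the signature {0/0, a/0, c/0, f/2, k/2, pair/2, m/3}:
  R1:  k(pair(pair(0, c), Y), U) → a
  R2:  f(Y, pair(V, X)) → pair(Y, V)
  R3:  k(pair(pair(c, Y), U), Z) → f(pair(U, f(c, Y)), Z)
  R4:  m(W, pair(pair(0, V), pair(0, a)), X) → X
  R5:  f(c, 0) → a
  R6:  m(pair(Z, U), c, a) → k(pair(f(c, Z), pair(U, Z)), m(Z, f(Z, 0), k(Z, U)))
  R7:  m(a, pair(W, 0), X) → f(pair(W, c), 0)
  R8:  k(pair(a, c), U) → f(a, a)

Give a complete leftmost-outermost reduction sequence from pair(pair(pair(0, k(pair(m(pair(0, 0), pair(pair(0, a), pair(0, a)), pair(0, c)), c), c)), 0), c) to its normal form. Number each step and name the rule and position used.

1. pair(pair(pair(0, k(pair(m(pair(0, 0), pair(pair(0, a), pair(0, a)), pair(0, c)), c), c)), 0), c)  →  pair(pair(pair(0, k(pair(pair(0, c), c), c)), 0), c)   [R4 at 1.1.2.1.1]
2. pair(pair(pair(0, k(pair(pair(0, c), c), c)), 0), c)  →  pair(pair(pair(0, a), 0), c)   [R1 at 1.1.2]

pair(pair(pair(0, a), 0), c)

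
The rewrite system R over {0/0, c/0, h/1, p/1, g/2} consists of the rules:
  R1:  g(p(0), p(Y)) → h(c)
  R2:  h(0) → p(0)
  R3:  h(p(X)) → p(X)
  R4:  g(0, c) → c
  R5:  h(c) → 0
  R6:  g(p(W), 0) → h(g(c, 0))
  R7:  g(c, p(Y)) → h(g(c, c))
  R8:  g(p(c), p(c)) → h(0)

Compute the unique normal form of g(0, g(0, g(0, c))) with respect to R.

1. g(0, g(0, g(0, c)))  →  g(0, g(0, c))   [R4 at 2.2]
2. g(0, g(0, c))  →  g(0, c)   [R4 at 2]
3. g(0, c)  →  c   [R4 at ε]

c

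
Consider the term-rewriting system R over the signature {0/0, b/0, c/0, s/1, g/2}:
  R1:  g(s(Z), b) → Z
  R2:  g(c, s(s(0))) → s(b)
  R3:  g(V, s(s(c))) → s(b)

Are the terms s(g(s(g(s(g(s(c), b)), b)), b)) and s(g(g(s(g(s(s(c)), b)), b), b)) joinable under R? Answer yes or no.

Reduce t₁ = s(g(s(g(s(g(s(c), b)), b)), b)):
1. s(g(s(g(s(g(s(c), b)), b)), b))  →  s(g(s(g(s(c), b)), b))   [R1 at 1]
2. s(g(s(g(s(c), b)), b))  →  s(g(s(c), b))   [R1 at 1]
3. s(g(s(c), b))  →  s(c)   [R1 at 1]

Reduce t₂ = s(g(g(s(g(s(s(c)), b)), b), b)):
1. s(g(g(s(g(s(s(c)), b)), b), b))  →  s(g(g(s(s(c)), b), b))   [R1 at 1.1]
2. s(g(g(s(s(c)), b), b))  →  s(g(s(c), b))   [R1 at 1.1]
3. s(g(s(c), b))  →  s(c)   [R1 at 1]

yes — NF(t₁) = s(c), NF(t₂) = s(c)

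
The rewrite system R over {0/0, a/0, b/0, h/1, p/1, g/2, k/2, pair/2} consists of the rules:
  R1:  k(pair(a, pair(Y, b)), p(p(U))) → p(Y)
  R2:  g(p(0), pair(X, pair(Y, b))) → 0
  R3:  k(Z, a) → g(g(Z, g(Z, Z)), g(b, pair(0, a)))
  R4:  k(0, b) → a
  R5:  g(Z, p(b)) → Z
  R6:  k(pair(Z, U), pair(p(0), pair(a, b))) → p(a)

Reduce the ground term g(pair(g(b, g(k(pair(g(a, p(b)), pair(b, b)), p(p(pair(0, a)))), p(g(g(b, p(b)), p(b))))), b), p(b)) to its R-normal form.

pair(b, b)

1. g(pair(g(b, g(k(pair(g(a, p(b)), pair(b, b)), p(p(pair(0, a)))), p(g(g(b, p(b)), p(b))))), b), p(b))  →  pair(g(b, g(k(pair(g(a, p(b)), pair(b, b)), p(p(pair(0, a)))), p(g(g(b, p(b)), p(b))))), b)   [R5 at ε]
2. pair(g(b, g(k(pair(g(a, p(b)), pair(b, b)), p(p(pair(0, a)))), p(g(g(b, p(b)), p(b))))), b)  →  pair(g(b, g(k(pair(a, pair(b, b)), p(p(pair(0, a)))), p(g(g(b, p(b)), p(b))))), b)   [R5 at 1.2.1.1.1]
3. pair(g(b, g(k(pair(a, pair(b, b)), p(p(pair(0, a)))), p(g(g(b, p(b)), p(b))))), b)  →  pair(g(b, g(p(b), p(g(g(b, p(b)), p(b))))), b)   [R1 at 1.2.1]
4. pair(g(b, g(p(b), p(g(g(b, p(b)), p(b))))), b)  →  pair(g(b, g(p(b), p(g(b, p(b))))), b)   [R5 at 1.2.2.1]
5. pair(g(b, g(p(b), p(g(b, p(b))))), b)  →  pair(g(b, g(p(b), p(b))), b)   [R5 at 1.2.2.1]
6. pair(g(b, g(p(b), p(b))), b)  →  pair(g(b, p(b)), b)   [R5 at 1.2]
7. pair(g(b, p(b)), b)  →  pair(b, b)   [R5 at 1]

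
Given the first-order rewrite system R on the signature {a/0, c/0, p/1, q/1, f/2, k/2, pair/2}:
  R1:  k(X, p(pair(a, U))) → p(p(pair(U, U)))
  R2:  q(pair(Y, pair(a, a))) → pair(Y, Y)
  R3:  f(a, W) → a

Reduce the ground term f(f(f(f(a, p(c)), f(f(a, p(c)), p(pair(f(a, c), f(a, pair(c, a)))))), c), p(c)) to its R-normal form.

a

1. f(f(f(f(a, p(c)), f(f(a, p(c)), p(pair(f(a, c), f(a, pair(c, a)))))), c), p(c))  →  f(f(f(a, f(f(a, p(c)), p(pair(f(a, c), f(a, pair(c, a)))))), c), p(c))   [R3 at 1.1.1]
2. f(f(f(a, f(f(a, p(c)), p(pair(f(a, c), f(a, pair(c, a)))))), c), p(c))  →  f(f(a, c), p(c))   [R3 at 1.1]
3. f(f(a, c), p(c))  →  f(a, p(c))   [R3 at 1]
4. f(a, p(c))  →  a   [R3 at ε]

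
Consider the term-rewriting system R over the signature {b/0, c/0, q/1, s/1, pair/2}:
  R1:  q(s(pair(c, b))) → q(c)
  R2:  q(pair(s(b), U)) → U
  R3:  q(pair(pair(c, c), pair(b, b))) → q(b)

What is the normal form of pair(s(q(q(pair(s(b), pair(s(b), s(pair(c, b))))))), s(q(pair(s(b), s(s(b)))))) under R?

1. pair(s(q(q(pair(s(b), pair(s(b), s(pair(c, b))))))), s(q(pair(s(b), s(s(b))))))  →  pair(s(q(pair(s(b), s(pair(c, b))))), s(q(pair(s(b), s(s(b))))))   [R2 at 1.1.1]
2. pair(s(q(pair(s(b), s(pair(c, b))))), s(q(pair(s(b), s(s(b))))))  →  pair(s(s(pair(c, b))), s(q(pair(s(b), s(s(b))))))   [R2 at 1.1]
3. pair(s(s(pair(c, b))), s(q(pair(s(b), s(s(b))))))  →  pair(s(s(pair(c, b))), s(s(s(b))))   [R2 at 2.1]

pair(s(s(pair(c, b))), s(s(s(b))))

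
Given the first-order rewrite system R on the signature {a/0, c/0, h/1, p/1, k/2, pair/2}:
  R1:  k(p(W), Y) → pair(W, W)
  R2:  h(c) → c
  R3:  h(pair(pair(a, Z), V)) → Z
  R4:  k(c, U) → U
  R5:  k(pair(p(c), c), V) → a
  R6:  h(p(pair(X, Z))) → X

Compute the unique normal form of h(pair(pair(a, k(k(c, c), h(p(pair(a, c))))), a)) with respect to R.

a

1. h(pair(pair(a, k(k(c, c), h(p(pair(a, c))))), a))  →  k(k(c, c), h(p(pair(a, c))))   [R3 at ε]
2. k(k(c, c), h(p(pair(a, c))))  →  k(c, h(p(pair(a, c))))   [R4 at 1]
3. k(c, h(p(pair(a, c))))  →  h(p(pair(a, c)))   [R4 at ε]
4. h(p(pair(a, c)))  →  a   [R6 at ε]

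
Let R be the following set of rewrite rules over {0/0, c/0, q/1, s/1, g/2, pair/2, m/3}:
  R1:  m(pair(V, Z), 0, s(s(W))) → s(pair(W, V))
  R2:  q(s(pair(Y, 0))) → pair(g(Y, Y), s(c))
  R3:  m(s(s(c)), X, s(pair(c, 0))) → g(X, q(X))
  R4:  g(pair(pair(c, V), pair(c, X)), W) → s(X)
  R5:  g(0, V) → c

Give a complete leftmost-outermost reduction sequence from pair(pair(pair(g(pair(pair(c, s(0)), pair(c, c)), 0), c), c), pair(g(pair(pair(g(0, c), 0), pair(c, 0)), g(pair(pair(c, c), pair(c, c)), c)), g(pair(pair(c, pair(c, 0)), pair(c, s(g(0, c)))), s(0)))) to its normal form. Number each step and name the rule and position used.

1. pair(pair(pair(g(pair(pair(c, s(0)), pair(c, c)), 0), c), c), pair(g(pair(pair(g(0, c), 0), pair(c, 0)), g(pair(pair(c, c), pair(c, c)), c)), g(pair(pair(c, pair(c, 0)), pair(c, s(g(0, c)))), s(0))))  →  pair(pair(pair(s(c), c), c), pair(g(pair(pair(g(0, c), 0), pair(c, 0)), g(pair(pair(c, c), pair(c, c)), c)), g(pair(pair(c, pair(c, 0)), pair(c, s(g(0, c)))), s(0))))   [R4 at 1.1.1]
2. pair(pair(pair(s(c), c), c), pair(g(pair(pair(g(0, c), 0), pair(c, 0)), g(pair(pair(c, c), pair(c, c)), c)), g(pair(pair(c, pair(c, 0)), pair(c, s(g(0, c)))), s(0))))  →  pair(pair(pair(s(c), c), c), pair(g(pair(pair(c, 0), pair(c, 0)), g(pair(pair(c, c), pair(c, c)), c)), g(pair(pair(c, pair(c, 0)), pair(c, s(g(0, c)))), s(0))))   [R5 at 2.1.1.1.1]
3. pair(pair(pair(s(c), c), c), pair(g(pair(pair(c, 0), pair(c, 0)), g(pair(pair(c, c), pair(c, c)), c)), g(pair(pair(c, pair(c, 0)), pair(c, s(g(0, c)))), s(0))))  →  pair(pair(pair(s(c), c), c), pair(s(0), g(pair(pair(c, pair(c, 0)), pair(c, s(g(0, c)))), s(0))))   [R4 at 2.1]
4. pair(pair(pair(s(c), c), c), pair(s(0), g(pair(pair(c, pair(c, 0)), pair(c, s(g(0, c)))), s(0))))  →  pair(pair(pair(s(c), c), c), pair(s(0), s(s(g(0, c)))))   [R4 at 2.2]
5. pair(pair(pair(s(c), c), c), pair(s(0), s(s(g(0, c)))))  →  pair(pair(pair(s(c), c), c), pair(s(0), s(s(c))))   [R5 at 2.2.1.1]

pair(pair(pair(s(c), c), c), pair(s(0), s(s(c))))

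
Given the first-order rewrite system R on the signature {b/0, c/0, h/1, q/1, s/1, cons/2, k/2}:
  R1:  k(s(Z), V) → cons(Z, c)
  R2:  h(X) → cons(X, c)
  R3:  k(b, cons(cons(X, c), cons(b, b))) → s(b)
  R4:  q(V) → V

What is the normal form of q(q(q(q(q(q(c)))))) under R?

c

1. q(q(q(q(q(q(c))))))  →  q(q(q(q(q(c)))))   [R4 at ε]
2. q(q(q(q(q(c)))))  →  q(q(q(q(c))))   [R4 at ε]
3. q(q(q(q(c))))  →  q(q(q(c)))   [R4 at ε]
4. q(q(q(c)))  →  q(q(c))   [R4 at ε]
5. q(q(c))  →  q(c)   [R4 at ε]
6. q(c)  →  c   [R4 at ε]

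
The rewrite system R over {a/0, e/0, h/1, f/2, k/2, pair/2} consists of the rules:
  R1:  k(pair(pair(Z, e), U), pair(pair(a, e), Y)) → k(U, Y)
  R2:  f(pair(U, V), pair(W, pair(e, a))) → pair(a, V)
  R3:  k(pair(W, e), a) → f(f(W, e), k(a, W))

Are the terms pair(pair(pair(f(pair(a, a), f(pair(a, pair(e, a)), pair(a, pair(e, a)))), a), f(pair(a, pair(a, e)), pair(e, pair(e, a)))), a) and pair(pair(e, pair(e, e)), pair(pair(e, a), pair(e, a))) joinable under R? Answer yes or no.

Reduce t₁ = pair(pair(pair(f(pair(a, a), f(pair(a, pair(e, a)), pair(a, pair(e, a)))), a), f(pair(a, pair(a, e)), pair(e, pair(e, a)))), a):
1. pair(pair(pair(f(pair(a, a), f(pair(a, pair(e, a)), pair(a, pair(e, a)))), a), f(pair(a, pair(a, e)), pair(e, pair(e, a)))), a)  →  pair(pair(pair(f(pair(a, a), pair(a, pair(e, a))), a), f(pair(a, pair(a, e)), pair(e, pair(e, a)))), a)   [R2 at 1.1.1.2]
2. pair(pair(pair(f(pair(a, a), pair(a, pair(e, a))), a), f(pair(a, pair(a, e)), pair(e, pair(e, a)))), a)  →  pair(pair(pair(pair(a, a), a), f(pair(a, pair(a, e)), pair(e, pair(e, a)))), a)   [R2 at 1.1.1]
3. pair(pair(pair(pair(a, a), a), f(pair(a, pair(a, e)), pair(e, pair(e, a)))), a)  →  pair(pair(pair(pair(a, a), a), pair(a, pair(a, e))), a)   [R2 at 1.2]

Reduce t₂ = pair(pair(e, pair(e, e)), pair(pair(e, a), pair(e, a))):

no — NF(t₁) = pair(pair(pair(pair(a, a), a), pair(a, pair(a, e))), a), NF(t₂) = pair(pair(e, pair(e, e)), pair(pair(e, a), pair(e, a)))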